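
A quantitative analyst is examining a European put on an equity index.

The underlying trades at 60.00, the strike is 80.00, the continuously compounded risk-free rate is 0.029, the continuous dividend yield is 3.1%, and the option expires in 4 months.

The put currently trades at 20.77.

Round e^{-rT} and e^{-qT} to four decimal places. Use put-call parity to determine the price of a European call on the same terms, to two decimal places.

exp(−qT) = exp(−0.031·0.3333) = 0.9897;  exp(−rT) = exp(−0.029·0.3333) = 0.9904
Put-call parity: C − P = S·e^(−qT) − K·e^(−rT) = 60·0.9897 − 80·0.9904 = 59.3820 − 79.2320 = -19.8500
C = P + (C − P) = 20.77 + (-19.8500) = 0.9200

0.92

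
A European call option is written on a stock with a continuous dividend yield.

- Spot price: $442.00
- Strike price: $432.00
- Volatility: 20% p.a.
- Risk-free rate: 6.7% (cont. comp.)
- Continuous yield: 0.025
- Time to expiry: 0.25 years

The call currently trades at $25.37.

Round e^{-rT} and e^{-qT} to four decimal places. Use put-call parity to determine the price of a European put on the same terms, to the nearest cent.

e^(−qT) = e^(−0.025·0.25) = 0.9938;  e^(−rT) = e^(−0.067·0.25) = 0.9834
Put-call parity: C − P = S·e^(−qT) − K·e^(−rT) = 442·0.9938 − 432·0.9834 = 439.2596 − 424.8288 = 14.4308
P = C − (C − P) = 25.37 − (14.4308) = 10.9392

$10.94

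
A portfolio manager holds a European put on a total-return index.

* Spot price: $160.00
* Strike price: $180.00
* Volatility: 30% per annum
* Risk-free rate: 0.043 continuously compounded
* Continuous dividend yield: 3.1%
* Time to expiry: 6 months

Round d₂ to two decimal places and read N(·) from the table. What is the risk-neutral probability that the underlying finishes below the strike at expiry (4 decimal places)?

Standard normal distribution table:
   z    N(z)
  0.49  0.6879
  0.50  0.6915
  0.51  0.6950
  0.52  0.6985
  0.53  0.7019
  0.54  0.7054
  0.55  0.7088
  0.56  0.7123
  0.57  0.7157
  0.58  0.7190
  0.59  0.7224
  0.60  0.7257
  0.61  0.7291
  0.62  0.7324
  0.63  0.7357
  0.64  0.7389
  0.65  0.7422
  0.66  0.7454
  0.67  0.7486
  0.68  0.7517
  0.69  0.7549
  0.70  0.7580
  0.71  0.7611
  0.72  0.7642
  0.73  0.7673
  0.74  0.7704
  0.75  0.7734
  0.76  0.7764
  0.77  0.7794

0.7357

σ√T = 0.3 × 0.7071 = 0.2121
ln(S/K) + (r − q + σ²/2)T = ln(160/180) + (0.043 − 0.031 + 0.3²/2)·0.5 = -0.1178 + 0.0285 = -0.0893
d₁ = -0.0893 / 0.2121 = -0.4209 ≈ -0.42
d₂ = d₁ − σ√T = -0.4209 − 0.2121 = -0.6330 ≈ -0.63
Pr(exercise) under Q = N(−d₂) = N(0.63) = 0.7357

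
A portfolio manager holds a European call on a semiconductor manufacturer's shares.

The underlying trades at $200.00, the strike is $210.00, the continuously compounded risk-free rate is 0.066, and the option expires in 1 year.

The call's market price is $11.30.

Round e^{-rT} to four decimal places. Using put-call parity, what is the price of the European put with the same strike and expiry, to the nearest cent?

$7.88

e^(−rT) = e^(−0.066·1) = 0.9361
Put-call parity: C − P = S − K·e^(−rT) = 200 − 210·0.9361 = 200 − 196.5810 = 3.4190
P = C − (C − P) = 11.30 − (3.4190) = 7.8810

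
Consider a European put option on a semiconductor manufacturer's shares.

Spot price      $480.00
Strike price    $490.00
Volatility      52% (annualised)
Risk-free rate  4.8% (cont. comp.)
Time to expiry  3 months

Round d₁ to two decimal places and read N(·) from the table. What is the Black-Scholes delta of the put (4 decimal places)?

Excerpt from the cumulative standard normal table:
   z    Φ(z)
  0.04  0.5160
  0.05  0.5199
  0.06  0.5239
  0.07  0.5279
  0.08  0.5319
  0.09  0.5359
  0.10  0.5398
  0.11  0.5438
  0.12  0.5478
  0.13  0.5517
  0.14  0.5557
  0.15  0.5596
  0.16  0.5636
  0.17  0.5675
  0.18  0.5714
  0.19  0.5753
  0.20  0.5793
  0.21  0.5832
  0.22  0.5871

-0.4602

σ√T = 0.52 × 0.5000 = 0.2600
d₁ = [ln(480/490) + (0.048 + 0.52²/2)·0.25] / 0.2600 = [-0.0206 + 0.0458] / 0.2600 = 0.0968 ⇒ 0.10
N(d₁) = N(0.10) = 0.5398
Δ_put = N(d₁) − 1 = 0.5398 − 1 = -0.4602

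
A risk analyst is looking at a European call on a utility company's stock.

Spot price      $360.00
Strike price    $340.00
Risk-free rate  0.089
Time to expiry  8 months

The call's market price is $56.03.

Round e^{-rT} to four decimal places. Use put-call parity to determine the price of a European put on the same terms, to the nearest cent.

$16.45

e^(−rT) = e^(−0.089·0.6667) = 0.9424
Put-call parity: C − P = S − K·e^(−rT) = 360 − 340·0.9424 = 360 − 320.4160 = 39.5840
P = C − (C − P) = 56.03 − (39.5840) = 16.4460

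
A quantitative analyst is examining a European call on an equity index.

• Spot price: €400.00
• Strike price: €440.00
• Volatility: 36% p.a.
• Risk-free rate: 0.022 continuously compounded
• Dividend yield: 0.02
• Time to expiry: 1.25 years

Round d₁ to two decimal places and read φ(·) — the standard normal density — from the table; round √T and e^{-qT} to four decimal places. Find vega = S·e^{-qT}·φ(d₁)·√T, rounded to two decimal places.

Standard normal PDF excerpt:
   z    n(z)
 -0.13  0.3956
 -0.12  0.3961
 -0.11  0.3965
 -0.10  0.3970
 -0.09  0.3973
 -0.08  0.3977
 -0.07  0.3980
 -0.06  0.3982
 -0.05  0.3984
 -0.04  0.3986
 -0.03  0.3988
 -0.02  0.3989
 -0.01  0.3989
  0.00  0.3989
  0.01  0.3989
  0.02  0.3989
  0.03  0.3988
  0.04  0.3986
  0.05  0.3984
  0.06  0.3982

173.94

σ√T = 0.36·√1.25 = 0.4025
ln(S/K) + (r − q + σ²/2)T = ln(400/440) + (0.022 − 0.02 + 0.36²/2)·1.25 = -0.0953 + 0.0835 = -0.0118
d₁ = -0.0118 / 0.4025 = -0.0293 → -0.03
√T = √1.25 = 1.1180
φ(d₁) = φ(-0.03) = 0.3988
exp(−qT) = exp(−0.02·1.25) = 0.9753
vega = S·exp(−qT)·φ(d₁)·√T = 400·0.9753·0.3988·1.1180 = 173.9383
(Vega is the same for a European call and put with the same parameters.)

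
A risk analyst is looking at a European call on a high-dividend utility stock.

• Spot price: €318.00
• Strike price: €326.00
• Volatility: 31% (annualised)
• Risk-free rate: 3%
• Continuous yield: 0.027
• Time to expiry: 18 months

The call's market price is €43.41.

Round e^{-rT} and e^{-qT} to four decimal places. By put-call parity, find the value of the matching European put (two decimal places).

exp(−qT) = exp(−0.027·1.5) = 0.9603;  exp(−rT) = exp(−0.03·1.5) = 0.9560
Put-call parity: C − P = S·e^(−qT) − K·e^(−rT) = 318·0.9603 − 326·0.9560 = 305.3754 − 311.6560 = -6.2806
P = C − (C − P) = 43.41 − (-6.2806) = 49.6906

€49.69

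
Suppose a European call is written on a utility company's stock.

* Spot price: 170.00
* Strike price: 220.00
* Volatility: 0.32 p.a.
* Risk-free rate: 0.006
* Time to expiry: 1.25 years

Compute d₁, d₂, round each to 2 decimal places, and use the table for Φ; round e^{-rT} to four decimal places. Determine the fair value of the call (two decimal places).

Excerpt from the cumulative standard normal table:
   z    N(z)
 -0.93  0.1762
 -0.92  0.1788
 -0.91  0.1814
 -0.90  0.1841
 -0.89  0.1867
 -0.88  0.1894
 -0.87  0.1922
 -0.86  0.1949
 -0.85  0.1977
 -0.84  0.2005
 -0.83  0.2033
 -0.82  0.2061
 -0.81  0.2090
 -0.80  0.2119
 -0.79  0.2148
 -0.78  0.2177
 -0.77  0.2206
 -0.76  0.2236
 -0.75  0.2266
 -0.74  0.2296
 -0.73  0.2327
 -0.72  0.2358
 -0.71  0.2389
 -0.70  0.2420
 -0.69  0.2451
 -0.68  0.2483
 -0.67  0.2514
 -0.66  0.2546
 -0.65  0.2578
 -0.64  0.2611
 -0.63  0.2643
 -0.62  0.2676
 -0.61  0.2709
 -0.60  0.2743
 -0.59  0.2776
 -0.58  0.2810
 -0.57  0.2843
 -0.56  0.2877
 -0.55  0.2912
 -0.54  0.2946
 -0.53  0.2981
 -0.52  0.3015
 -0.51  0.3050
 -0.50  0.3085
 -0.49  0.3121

σ√T = 0.32·√1.25 = 0.3578
d₁ = [ln(170/220) + (0.006 + 0.32²/2)·1.25] / 0.3578 = [-0.2578 + 0.0715] / 0.3578 = -0.5208 which rounds to -0.52
d₂ = d₁ − σ√T = -0.5208 − 0.3578 = -0.8786 which rounds to -0.88
e^(−rT) = e^(−0.006·1.25) = 0.9925
N(d₁) = N(-0.52) = 0.3015;  N(d₂) = N(-0.88) = 0.1894
C = 170·0.3015 − 220·0.9925·0.1894 = 51.2550 − 41.3555 = 9.8995

9.90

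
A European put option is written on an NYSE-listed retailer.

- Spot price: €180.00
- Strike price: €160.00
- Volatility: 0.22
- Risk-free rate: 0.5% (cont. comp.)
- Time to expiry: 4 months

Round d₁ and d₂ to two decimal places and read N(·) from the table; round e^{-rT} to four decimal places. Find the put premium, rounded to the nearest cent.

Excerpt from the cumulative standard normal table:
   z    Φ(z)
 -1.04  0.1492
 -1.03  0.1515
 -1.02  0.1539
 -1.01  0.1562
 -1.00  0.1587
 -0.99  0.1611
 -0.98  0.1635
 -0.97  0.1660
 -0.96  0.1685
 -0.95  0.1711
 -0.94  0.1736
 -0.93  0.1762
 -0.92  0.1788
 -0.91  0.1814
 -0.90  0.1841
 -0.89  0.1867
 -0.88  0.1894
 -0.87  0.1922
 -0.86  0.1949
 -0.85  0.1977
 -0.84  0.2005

T = 0.3333;  σ√T = 0.1270
d₁ = [ln(180/160) + (0.005 + 0.22²/2)·0.3333] / 0.1270 = [0.1178 + 0.0097] / 0.1270 = 1.0039 ⇒ 1.00
d₂ = d₁ − σ√T = 1.0039 − 0.1270 = 0.8769 ⇒ 0.88
e^(−rT) = e^(−0.005·0.3333) = 0.9983
N(−d₂) = N(-0.88) = 0.1894;  N(−d₁) = N(-1.00) = 0.1587
P = 160·0.9983·0.1894 − 180·0.1587 = 30.2525 − 28.5660 = 1.6865

€1.69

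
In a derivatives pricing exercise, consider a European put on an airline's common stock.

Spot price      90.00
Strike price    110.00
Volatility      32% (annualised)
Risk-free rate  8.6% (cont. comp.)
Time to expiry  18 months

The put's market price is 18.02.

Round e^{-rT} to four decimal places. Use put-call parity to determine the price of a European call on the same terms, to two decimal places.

11.33

exp(−rT) = exp(−0.086·1.5) = 0.8790
Put-call parity: C − P = S − K·e^(−rT) = 90 − 110·0.8790 = 90 − 96.6900 = -6.6900
C = P + (C − P) = 18.02 + (-6.6900) = 11.3300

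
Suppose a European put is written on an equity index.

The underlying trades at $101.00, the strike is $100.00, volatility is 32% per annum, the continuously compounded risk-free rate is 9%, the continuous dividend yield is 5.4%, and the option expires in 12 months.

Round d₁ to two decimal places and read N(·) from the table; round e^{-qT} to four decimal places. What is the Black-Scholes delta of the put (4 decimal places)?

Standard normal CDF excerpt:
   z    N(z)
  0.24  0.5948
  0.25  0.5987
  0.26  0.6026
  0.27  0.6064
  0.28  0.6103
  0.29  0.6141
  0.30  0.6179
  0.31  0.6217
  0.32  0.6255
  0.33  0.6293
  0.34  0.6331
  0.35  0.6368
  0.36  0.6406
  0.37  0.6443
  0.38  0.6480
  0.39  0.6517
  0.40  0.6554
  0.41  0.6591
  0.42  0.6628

T = 1;  σ√T = 0.3200
ln(S/K) + (r − q + σ²/2)T = ln(101/100) + (0.09 − 0.054 + 0.32²/2)·1 = 0.0100 + 0.0872 = 0.0972
d₁ = 0.0972 / 0.3200 = 0.3036 ⇒ 0.30
N(d₁) = N(0.30) = 0.6179
Δ_put = e^(−qT)·(N(d₁) − 1) = 0.9474·(0.6179 − 1) = -0.3620

-0.3620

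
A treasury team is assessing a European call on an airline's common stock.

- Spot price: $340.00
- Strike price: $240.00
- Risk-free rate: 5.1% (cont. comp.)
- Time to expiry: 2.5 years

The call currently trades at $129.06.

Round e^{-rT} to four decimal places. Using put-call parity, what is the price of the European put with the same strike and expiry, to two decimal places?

$0.33

exp(−rT) = exp(−0.051·2.5) = 0.8803
Put-call parity: C − P = S − K·e^(−rT) = 340 − 240·0.8803 = 340 − 211.2720 = 128.7280
P = C − (C − P) = 129.06 − (128.7280) = 0.3320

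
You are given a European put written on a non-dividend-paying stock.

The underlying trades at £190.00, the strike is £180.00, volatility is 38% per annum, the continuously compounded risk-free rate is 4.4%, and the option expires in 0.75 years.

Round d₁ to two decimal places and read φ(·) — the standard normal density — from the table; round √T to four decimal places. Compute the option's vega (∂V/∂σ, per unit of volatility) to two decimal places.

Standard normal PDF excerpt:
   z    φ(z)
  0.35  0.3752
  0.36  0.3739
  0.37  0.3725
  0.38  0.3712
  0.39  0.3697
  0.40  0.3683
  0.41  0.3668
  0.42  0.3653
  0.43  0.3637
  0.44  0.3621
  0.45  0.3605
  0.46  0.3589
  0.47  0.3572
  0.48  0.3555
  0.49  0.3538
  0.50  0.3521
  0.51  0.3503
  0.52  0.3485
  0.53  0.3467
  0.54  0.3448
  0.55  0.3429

σ√T = 0.38 × 0.8660 = 0.3291
ln(S/K) + (r + σ²/2)T = ln(190/180) + (0.044 + 0.38²/2)·0.75 = 0.0541 + 0.0872 = 0.1412
d₁ = 0.1412 / 0.3291 = 0.4291 ≈ 0.43
√T = √0.75 = 0.8660
φ(d₁) = φ(0.43) = 0.3637
vega = S·φ(d₁)·√T = 190·0.3637·0.8660 = 59.8432
(Call and put vega coincide under Black-Scholes.)

59.84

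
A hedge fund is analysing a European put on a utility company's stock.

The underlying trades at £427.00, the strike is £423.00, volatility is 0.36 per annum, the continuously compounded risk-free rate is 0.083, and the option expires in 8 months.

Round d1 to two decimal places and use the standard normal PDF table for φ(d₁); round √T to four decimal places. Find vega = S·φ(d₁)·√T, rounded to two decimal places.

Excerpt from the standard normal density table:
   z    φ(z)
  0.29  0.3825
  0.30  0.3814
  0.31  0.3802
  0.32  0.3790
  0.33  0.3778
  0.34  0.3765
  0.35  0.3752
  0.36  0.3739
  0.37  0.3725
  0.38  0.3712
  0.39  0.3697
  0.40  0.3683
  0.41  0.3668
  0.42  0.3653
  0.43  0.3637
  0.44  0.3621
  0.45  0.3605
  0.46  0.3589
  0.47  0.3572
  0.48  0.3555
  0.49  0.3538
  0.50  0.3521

129.87

σ√T = 0.36·√0.6667 = 0.2939
d₁ = [ln(427/423) + (0.083 + 0.36²/2)·0.6667] / 0.2939 = [0.0094 + 0.0985] / 0.2939 = 0.3672 → 0.37
√T = √0.6667 = 0.8165
φ(d₁) = φ(0.37) = 0.3725
vega = S·φ(d₁)·√T = 427·0.3725·0.8165 = 129.8704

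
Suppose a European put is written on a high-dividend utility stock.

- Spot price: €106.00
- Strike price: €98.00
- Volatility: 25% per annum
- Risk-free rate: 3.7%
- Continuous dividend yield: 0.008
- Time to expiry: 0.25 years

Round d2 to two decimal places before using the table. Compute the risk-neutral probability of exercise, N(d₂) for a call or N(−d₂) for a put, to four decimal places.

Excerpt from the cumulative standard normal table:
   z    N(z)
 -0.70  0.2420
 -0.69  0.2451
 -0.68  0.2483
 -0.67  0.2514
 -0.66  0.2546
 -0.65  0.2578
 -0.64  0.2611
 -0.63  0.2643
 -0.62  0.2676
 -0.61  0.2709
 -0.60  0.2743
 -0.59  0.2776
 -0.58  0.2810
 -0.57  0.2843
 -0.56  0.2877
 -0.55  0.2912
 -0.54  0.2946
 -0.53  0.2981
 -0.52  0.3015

0.2676

σ√T = 0.25·√0.25 = 0.1250
d₁ = [ln(106/98) + (0.037 − 0.008 + 0.25²/2)·0.25] / 0.1250 = [0.0785 + 0.0151] / 0.1250 = 0.7483 → 0.75
d₂ = d₁ − σ√T = 0.7483 − 0.1250 = 0.6233 → 0.62
Pr(exercise) under Q = N(−d₂) = N(-0.62) = 0.2676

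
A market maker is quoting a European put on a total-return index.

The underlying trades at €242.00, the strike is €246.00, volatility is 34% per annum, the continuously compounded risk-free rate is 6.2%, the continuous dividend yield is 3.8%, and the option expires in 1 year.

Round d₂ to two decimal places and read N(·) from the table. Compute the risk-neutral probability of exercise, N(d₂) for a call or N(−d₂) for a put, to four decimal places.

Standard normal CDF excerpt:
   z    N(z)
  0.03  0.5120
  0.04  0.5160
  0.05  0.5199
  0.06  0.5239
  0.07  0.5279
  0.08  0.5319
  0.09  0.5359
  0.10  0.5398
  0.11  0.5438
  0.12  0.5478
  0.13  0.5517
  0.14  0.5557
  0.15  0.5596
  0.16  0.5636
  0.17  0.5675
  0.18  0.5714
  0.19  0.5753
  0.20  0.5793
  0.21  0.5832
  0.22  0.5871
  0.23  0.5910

0.5596

σ√T = 0.34 × 1.0000 = 0.3400
d₁ = [ln(242/246) + (0.062 − 0.038 + ½·0.34²)·1] / (σ√T) = (-0.0164 + 0.0818) / 0.3400 = 0.1924 ⇒ 0.19
d₂ = 0.1924 − 0.3400 = -0.1476 ⇒ -0.15
Pr(exercise) under Q = N(−d₂) = N(0.15) = 0.5596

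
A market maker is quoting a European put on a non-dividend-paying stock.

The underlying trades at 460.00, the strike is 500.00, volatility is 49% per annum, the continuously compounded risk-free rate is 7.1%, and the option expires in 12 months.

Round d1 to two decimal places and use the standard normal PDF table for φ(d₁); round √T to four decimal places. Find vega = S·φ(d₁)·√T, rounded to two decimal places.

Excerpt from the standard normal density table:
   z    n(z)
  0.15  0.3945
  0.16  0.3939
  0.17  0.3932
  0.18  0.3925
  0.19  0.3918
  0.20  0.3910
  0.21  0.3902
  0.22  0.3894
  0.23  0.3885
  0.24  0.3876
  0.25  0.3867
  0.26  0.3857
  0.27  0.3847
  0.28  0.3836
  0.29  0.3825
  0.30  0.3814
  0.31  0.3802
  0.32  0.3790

σ√T = 0.49·√1 = 0.4900
d₁ = [ln(460/500) + (0.071 + 0.49²/2)·1] / 0.4900 = [-0.0834 + 0.1910] / 0.4900 = 0.2197 → 0.22
√T = √1 = 1.0000
φ(d₁) = φ(0.22) = 0.3894
vega = S·φ(d₁)·√T = 460·0.3894·1.0000 = 179.1240

179.12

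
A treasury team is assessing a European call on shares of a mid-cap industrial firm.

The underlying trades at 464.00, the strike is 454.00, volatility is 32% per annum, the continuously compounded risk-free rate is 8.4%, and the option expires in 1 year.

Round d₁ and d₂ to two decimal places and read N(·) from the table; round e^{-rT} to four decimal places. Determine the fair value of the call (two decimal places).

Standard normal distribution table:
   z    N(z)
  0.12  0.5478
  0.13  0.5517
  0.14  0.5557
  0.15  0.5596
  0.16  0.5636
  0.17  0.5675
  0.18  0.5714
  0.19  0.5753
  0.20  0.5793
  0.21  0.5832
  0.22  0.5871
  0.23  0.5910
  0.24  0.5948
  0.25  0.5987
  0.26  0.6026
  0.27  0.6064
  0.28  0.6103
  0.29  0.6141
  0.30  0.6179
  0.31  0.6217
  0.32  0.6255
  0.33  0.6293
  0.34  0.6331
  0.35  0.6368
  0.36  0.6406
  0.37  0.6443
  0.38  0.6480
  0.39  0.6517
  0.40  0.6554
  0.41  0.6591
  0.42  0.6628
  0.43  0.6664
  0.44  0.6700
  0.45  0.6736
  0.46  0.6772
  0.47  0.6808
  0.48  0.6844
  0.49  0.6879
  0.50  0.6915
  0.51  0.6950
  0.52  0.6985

T = 1;  σ√T = 0.3200
ln(S/K) + (r + σ²/2)T = ln(464/454) + (0.084 + 0.32²/2)·1 = 0.0218 + 0.1352 = 0.1570
d₁ = 0.1570 / 0.3200 = 0.4906 ≈ 0.49
d₂ = d₁ − σ√T = 0.4906 − 0.3200 = 0.1706 ≈ 0.17
exp(−rT) = exp(−0.084·1) = 0.9194
C = 464·N(0.49) − 454·0.9194·N(0.17) = 464·0.6879 − 454·0.9194·0.5675 = 319.1856 − 236.8788 = 82.3068

82.31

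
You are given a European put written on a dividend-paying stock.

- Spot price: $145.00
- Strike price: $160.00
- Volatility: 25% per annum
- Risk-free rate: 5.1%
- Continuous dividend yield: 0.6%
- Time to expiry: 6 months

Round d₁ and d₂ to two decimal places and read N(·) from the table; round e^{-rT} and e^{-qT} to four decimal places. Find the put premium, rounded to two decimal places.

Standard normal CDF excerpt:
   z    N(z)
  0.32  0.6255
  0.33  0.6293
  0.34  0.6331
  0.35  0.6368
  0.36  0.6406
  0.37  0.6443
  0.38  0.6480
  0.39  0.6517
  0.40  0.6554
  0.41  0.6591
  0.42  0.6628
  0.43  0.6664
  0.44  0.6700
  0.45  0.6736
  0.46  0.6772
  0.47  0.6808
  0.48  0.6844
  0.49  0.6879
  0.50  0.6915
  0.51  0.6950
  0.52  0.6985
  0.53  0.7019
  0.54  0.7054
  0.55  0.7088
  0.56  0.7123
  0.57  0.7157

$17.42

σ√T = 0.25·√0.5 = 0.1768
ln(S/K) + (r − q + σ²/2)T = ln(145/160) + (0.051 − 0.006 + 0.25²/2)·0.5 = -0.0984 + 0.0381 = -0.0603
d₁ = -0.0603 / 0.1768 = -0.3412 ⇒ -0.34
d₂ = d₁ − σ√T = -0.3412 − 0.1768 = -0.5180 ⇒ -0.52
e^(−qT) = e^(−0.006·0.5) = 0.9970;  e^(−rT) = e^(−0.051·0.5) = 0.9748
P = 160·0.9748·N(0.52) − 145·0.9970·N(0.34) = 160·0.9748·0.6985 − 145·0.9970·0.6331 = 108.9436 − 91.5241 = 17.4195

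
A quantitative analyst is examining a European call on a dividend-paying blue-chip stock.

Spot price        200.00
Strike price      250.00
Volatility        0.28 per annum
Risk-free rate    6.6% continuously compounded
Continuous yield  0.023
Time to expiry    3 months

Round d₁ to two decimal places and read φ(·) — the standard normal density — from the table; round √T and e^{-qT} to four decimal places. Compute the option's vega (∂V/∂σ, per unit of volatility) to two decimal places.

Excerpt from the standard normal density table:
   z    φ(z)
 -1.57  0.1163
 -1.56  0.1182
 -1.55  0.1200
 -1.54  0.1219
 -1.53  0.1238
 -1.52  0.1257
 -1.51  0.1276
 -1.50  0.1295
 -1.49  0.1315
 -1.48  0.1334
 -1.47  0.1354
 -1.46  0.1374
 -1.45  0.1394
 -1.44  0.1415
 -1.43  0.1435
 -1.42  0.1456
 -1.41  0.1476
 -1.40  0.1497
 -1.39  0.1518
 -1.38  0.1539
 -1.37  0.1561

13.86

σ√T = 0.28·√0.25 = 0.1400
d₁ = [ln(200/250) + (0.066 − 0.023 + ½·0.28²)·0.25] / (σ√T) = (-0.2231 + 0.0206) / 0.1400 = -1.4471 → -1.45
√T = √0.25 = 0.5000
φ(d₁) = φ(-1.45) = 0.1394
exp(−qT) = exp(−0.023·0.25) = 0.9943
vega = S·exp(−qT)·φ(d₁)·√T = 200·0.9943·0.1394·0.5000 = 13.8605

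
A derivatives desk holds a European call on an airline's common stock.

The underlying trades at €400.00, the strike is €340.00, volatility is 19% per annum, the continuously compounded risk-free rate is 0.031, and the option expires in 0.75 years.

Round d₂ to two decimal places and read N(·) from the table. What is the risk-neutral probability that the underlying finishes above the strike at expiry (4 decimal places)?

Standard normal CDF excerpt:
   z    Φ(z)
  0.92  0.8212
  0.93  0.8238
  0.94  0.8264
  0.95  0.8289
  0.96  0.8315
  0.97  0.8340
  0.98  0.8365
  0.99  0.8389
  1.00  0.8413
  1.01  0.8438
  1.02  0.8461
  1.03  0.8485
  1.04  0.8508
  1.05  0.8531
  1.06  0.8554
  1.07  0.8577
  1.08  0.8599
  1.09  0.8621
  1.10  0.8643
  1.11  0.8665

T = 0.75;  σ√T = 0.1645
d₁ = [ln(400/340) + (0.031 + 0.19²/2)·0.75] / 0.1645 = [0.1625 + 0.0368] / 0.1645 = 1.2113 → 1.21
d₂ = d₁ − σ√T = 1.2113 − 0.1645 = 1.0467 → 1.05
Pr(exercise) under Q = N(d₂) = 0.8531

0.8531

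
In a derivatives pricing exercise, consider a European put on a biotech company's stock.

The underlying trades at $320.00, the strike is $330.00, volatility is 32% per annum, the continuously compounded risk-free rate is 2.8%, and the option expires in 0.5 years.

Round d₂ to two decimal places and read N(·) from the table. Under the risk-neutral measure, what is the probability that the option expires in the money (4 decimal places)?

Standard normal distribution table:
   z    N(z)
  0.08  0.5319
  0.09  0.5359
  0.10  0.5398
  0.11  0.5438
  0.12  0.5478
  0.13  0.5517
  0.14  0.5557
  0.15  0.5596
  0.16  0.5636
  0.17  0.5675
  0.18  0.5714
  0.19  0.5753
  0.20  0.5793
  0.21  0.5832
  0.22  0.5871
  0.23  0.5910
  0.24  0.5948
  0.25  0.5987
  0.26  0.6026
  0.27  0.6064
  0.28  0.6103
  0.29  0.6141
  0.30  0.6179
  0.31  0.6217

σ√T = 0.32 × 0.7071 = 0.2263
ln(S/K) + (r + σ²/2)T = ln(320/330) + (0.028 + 0.32²/2)·0.5 = -0.0308 + 0.0396 = 0.0088
d₁ = 0.0088 / 0.2263 = 0.0390 ≈ 0.04
d₂ = d₁ − σ√T = 0.0390 − 0.2263 = -0.1873 ≈ -0.19
Pr(exercise) under Q = N(−d₂) = N(0.19) = 0.5753

0.5753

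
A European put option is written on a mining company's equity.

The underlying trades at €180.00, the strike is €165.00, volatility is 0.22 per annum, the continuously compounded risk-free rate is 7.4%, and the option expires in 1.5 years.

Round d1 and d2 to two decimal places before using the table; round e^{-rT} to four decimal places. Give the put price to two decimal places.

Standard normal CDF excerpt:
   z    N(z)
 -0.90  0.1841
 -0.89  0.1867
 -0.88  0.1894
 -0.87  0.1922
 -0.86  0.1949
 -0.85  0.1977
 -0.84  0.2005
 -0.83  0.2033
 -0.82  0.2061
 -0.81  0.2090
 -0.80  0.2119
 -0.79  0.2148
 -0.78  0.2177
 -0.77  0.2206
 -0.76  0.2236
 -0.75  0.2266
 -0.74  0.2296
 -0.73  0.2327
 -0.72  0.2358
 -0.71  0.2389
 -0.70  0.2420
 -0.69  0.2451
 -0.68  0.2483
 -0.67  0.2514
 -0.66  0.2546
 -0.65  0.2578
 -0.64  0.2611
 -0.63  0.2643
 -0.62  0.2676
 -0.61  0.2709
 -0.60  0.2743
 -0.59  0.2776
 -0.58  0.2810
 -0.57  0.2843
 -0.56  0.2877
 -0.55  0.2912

T = 1.5;  σ√T = 0.2694
d₁ = [ln(180/165) + (0.074 + 0.22²/2)·1.5] / 0.2694 = [0.0870 + 0.1473] / 0.2694 = 0.8696 ⇒ 0.87
d₂ = d₁ − σ√T = 0.8696 − 0.2694 = 0.6002 ⇒ 0.60
e^(−rT) = e^(−0.074·1.5) = 0.8949
N(−d₂) = N(-0.60) = 0.2743;  N(−d₁) = N(-0.87) = 0.1922
P = 165·0.8949·0.2743 − 180·0.1922 = 40.5027 − 34.5960 = 5.9067

€5.91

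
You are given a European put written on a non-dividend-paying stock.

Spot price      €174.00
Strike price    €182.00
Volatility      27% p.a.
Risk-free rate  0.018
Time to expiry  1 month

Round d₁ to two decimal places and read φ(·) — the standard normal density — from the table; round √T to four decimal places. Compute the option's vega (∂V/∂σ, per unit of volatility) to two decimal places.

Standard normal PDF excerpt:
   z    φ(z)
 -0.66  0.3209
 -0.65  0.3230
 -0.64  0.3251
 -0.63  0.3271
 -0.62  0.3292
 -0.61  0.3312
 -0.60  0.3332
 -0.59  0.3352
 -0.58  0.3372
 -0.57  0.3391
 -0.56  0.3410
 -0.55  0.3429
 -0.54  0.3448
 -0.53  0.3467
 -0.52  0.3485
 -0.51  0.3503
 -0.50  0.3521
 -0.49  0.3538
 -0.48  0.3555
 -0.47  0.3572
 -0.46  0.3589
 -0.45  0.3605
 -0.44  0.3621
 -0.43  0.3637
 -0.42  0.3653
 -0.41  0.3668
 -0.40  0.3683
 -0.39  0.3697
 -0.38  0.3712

σ√T = 0.27 × 0.2887 = 0.0779
d₁ = [ln(174/182) + (0.018 + ½·0.27²)·0.08333] / (σ√T) = (-0.0450 + 0.0045) / 0.0779 = -0.5185 ⇒ -0.52
√T = √0.08333 = 0.2887
φ(d₁) = φ(-0.52) = 0.3485
vega = S·φ(d₁)·√T = 174·0.3485·0.2887 = 17.5065
(The call has the same vega.)

17.51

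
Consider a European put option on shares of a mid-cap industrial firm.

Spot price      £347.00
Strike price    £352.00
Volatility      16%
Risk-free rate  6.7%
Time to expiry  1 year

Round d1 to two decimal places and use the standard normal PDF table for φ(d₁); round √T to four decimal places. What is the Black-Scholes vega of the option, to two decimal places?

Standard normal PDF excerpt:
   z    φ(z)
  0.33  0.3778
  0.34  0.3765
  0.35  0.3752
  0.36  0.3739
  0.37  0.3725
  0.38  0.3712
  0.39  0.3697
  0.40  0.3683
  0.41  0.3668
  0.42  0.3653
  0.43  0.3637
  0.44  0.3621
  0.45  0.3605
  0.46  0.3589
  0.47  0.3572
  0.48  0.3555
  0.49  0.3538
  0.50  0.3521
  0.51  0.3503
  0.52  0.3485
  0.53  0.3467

σ√T = 0.16 × 1.0000 = 0.1600
d₁ = [ln(347/352) + (0.067 + 0.16²/2)·1] / 0.1600 = [-0.0143 + 0.0798] / 0.1600 = 0.4093 ≈ 0.41
√T = √1 = 1.0000
φ(d₁) = φ(0.41) = 0.3668
vega = S·φ(d₁)·√T = 347·0.3668·1.0000 = 127.2796
(The call has the same vega.)

127.28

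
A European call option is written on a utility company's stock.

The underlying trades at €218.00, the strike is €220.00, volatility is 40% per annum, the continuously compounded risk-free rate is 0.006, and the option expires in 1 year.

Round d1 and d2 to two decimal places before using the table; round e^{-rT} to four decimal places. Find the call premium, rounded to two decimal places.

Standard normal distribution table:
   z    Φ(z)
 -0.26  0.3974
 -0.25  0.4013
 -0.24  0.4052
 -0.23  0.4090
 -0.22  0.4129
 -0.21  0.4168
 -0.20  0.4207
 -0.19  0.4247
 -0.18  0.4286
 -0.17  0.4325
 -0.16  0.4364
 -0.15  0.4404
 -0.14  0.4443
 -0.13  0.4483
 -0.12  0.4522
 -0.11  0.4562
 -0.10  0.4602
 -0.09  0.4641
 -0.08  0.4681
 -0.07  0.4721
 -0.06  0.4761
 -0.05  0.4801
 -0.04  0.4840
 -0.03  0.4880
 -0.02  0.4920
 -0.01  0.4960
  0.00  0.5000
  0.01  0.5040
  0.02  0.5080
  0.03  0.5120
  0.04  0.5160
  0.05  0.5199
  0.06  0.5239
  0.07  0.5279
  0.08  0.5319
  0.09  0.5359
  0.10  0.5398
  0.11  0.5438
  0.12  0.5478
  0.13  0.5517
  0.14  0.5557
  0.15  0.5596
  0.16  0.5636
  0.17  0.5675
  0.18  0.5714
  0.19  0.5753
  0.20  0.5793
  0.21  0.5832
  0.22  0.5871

T = 1;  σ√T = 0.4000
d₁ = [ln(218/220) + (0.006 + 0.4²/2)·1] / 0.4000 = [-0.0091 + 0.0860] / 0.4000 = 0.1922 ⇒ 0.19
d₂ = d₁ − σ√T = 0.1922 − 0.4000 = -0.2078 ⇒ -0.21
e^(−rT) = e^(−0.006·1) = 0.9940
N(d₁) = N(0.19) = 0.5753;  N(d₂) = N(-0.21) = 0.4168
C = 218·0.5753 − 220·0.9940·0.4168 = 125.4154 − 91.1458 = 34.2696

€34.27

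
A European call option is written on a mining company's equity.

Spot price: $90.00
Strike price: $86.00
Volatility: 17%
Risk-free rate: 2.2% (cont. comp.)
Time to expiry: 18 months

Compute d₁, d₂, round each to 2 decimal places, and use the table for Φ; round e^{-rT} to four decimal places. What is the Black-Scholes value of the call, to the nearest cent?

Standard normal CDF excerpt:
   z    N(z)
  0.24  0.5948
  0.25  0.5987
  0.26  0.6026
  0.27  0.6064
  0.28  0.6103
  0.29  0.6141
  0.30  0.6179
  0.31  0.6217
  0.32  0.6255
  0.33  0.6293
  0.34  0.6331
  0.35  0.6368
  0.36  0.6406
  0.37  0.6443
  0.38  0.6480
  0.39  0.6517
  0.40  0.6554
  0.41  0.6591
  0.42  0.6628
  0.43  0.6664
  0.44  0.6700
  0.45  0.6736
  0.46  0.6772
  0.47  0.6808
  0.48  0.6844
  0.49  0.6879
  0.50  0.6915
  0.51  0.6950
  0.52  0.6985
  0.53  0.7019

σ√T = 0.17·√1.5 = 0.2082
d₁ = [ln(90/86) + (0.022 + 0.17²/2)·1.5] / 0.2082 = [0.0455 + 0.0547] / 0.2082 = 0.4810 which rounds to 0.48
d₂ = d₁ − σ√T = 0.4810 − 0.2082 = 0.2727 which rounds to 0.27
e^(−rT) = e^(−0.022·1.5) = 0.9675
N(d₁) = N(0.48) = 0.6844;  N(d₂) = N(0.27) = 0.6064
C = 90·0.6844 − 86·0.9675·0.6064 = 61.5960 − 50.4555 = 11.1405

$11.14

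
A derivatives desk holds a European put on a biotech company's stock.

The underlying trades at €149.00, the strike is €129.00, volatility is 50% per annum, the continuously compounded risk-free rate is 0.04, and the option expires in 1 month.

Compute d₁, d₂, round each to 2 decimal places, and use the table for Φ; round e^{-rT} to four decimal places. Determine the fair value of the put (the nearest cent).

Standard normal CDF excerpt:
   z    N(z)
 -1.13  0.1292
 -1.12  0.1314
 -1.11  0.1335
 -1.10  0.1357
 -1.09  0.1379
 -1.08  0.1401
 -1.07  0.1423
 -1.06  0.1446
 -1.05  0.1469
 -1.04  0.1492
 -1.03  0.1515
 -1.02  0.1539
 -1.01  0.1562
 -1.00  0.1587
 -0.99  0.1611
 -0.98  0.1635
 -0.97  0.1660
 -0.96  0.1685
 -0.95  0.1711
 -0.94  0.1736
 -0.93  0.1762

€1.45

T = 0.08333;  σ√T = 0.1443
d₁ = [ln(149/129) + (0.04 + 0.5²/2)·0.08333] / 0.1443 = [0.1441 + 0.0138] / 0.1443 = 1.0939 which rounds to 1.09
d₂ = d₁ − σ√T = 1.0939 − 0.1443 = 0.9495 which rounds to 0.95
e^(−rT) = e^(−0.04·0.08333) = 0.9967
N(−d₂) = N(-0.95) = 0.1711;  N(−d₁) = N(-1.09) = 0.1379
P = 129·0.9967·0.1711 − 149·0.1379 = 21.9991 − 20.5471 = 1.4520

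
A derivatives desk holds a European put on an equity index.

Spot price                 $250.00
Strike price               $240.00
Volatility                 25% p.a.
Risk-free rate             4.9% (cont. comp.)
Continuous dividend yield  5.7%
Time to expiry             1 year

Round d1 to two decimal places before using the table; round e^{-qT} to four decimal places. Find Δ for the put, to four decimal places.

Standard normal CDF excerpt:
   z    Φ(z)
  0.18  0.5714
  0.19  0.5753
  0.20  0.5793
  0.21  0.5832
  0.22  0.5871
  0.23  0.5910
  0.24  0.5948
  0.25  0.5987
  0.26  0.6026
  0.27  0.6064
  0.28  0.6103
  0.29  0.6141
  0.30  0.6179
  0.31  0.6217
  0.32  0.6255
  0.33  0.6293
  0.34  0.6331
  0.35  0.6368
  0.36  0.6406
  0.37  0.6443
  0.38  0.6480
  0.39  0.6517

σ√T = 0.25 × 1.0000 = 0.2500
d₁ = [ln(250/240) + (0.049 − 0.057 + 0.25²/2)·1] / 0.2500 = [0.0408 + 0.0232] / 0.2500 = 0.2563 ⇒ 0.26
N(d₁) = N(0.26) = 0.6026
Δ_put = exp(−qT)·(N(d₁) − 1) = 0.9446·(0.6026 − 1) = -0.3754

-0.3754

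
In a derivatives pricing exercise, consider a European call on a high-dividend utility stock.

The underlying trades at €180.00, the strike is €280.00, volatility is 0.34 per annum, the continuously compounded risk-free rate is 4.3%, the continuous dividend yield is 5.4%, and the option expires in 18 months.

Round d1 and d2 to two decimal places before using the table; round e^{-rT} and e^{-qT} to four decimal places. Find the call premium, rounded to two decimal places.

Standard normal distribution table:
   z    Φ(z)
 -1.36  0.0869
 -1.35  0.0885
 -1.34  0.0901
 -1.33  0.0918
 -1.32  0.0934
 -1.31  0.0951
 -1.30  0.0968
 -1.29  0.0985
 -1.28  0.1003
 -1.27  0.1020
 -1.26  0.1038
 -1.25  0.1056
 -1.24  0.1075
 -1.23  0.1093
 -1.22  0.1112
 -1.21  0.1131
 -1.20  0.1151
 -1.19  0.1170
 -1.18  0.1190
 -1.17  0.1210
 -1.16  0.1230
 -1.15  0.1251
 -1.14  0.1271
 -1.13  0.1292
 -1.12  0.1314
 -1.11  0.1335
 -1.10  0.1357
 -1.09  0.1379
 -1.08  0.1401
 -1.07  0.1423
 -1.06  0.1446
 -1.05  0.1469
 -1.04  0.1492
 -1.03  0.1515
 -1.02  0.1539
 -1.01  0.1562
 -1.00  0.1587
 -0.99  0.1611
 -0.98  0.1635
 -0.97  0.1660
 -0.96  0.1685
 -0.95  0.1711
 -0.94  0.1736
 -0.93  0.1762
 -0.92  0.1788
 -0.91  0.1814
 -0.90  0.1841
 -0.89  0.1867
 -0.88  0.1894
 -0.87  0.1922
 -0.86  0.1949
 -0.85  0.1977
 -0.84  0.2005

T = 1.5;  σ√T = 0.4164
ln(S/K) + (r − q + σ²/2)T = ln(180/280) + (0.043 − 0.054 + 0.34²/2)·1.5 = -0.4418 + 0.0702 = -0.3716
d₁ = -0.3716 / 0.4164 = -0.8925 ≈ -0.89
d₂ = d₁ − σ√T = -0.8925 − 0.4164 = -1.3089 ≈ -1.31
exp(−qT) = exp(−0.054·1.5) = 0.9222;  exp(−rT) = exp(−0.043·1.5) = 0.9375
C = 180·0.9222·N(-0.89) − 280·0.9375·N(-1.31) = 180·0.9222·0.1867 − 280·0.9375·0.0951 = 30.9915 − 24.9638 = 6.0277

€6.03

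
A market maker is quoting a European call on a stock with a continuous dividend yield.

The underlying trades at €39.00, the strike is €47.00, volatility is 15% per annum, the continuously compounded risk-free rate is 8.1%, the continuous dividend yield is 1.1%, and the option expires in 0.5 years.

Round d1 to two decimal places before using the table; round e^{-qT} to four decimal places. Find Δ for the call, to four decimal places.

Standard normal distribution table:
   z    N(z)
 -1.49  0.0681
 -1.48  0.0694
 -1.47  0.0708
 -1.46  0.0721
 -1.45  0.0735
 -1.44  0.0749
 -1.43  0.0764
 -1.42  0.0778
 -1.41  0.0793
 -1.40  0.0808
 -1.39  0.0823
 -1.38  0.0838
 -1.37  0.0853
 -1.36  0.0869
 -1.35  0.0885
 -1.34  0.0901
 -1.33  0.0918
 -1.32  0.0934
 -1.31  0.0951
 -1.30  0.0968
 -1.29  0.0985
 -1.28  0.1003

0.0833

σ√T = 0.15·√0.5 = 0.1061
d₁ = [ln(39/47) + (0.081 − 0.011 + 0.15²/2)·0.5] / 0.1061 = [-0.1866 + 0.0406] / 0.1061 = -1.3761 ≈ -1.38
N(d₁) = N(-1.38) = 0.0838
Δ_call = exp(−qT)·N(d₁) = 0.9945·0.0838 = 0.0833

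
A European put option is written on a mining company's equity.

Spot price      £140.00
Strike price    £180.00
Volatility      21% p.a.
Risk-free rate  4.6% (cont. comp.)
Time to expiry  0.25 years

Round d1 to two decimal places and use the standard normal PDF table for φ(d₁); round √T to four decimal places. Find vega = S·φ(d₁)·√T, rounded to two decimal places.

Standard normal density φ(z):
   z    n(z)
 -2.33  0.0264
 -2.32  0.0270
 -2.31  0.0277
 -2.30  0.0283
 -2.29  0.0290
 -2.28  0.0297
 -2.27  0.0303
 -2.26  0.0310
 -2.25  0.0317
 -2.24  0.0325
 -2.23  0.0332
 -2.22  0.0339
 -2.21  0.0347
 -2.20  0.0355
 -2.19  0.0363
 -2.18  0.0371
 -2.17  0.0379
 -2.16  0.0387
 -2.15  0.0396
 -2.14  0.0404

2.32

σ√T = 0.21·√0.25 = 0.1050
ln(S/K) + (r + σ²/2)T = ln(140/180) + (0.046 + 0.21²/2)·0.25 = -0.2513 + 0.0170 = -0.2343
d₁ = -0.2343 / 0.1050 = -2.2314 ≈ -2.23
√T = √0.25 = 0.5000
φ(d₁) = φ(-2.23) = 0.0332
vega = S·φ(d₁)·√T = 140·0.0332·0.5000 = 2.3240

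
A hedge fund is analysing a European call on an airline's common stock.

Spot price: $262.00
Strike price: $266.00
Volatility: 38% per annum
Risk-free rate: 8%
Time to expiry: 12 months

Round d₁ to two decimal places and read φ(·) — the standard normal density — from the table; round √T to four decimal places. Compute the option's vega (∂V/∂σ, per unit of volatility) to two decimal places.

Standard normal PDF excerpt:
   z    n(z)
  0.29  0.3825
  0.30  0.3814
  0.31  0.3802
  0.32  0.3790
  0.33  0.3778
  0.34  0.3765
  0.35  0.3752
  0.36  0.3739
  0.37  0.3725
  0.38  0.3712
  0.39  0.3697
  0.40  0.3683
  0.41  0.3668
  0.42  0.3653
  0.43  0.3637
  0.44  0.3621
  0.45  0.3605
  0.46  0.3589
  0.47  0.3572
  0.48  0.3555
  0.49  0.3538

97.96

σ√T = 0.38 × 1.0000 = 0.3800
d₁ = [ln(262/266) + (0.08 + 0.38²/2)·1] / 0.3800 = [-0.0152 + 0.1522] / 0.3800 = 0.3607 ⇒ 0.36
√T = √1 = 1.0000
φ(d₁) = φ(0.36) = 0.3739
vega = S·φ(d₁)·√T = 262·0.3739·1.0000 = 97.9618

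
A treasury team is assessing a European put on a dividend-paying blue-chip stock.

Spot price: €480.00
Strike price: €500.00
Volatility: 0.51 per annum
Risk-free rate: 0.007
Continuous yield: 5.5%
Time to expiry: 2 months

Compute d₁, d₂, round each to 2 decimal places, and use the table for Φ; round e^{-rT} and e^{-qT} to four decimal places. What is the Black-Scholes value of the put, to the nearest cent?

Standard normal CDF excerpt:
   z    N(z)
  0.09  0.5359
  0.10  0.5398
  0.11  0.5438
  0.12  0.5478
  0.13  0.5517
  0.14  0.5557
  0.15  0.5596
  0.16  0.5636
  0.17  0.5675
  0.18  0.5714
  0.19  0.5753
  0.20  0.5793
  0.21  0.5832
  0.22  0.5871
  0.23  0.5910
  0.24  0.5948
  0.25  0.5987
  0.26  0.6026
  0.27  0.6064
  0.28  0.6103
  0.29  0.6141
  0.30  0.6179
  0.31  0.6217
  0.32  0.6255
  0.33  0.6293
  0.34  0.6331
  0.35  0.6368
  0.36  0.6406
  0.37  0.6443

€53.76

σ√T = 0.51·√0.1667 = 0.2082
d₁ = [ln(480/500) + (0.007 − 0.055 + ½·0.51²)·0.1667] / (σ√T) = (-0.0408 + 0.0137) / 0.2082 = -0.1304 ≈ -0.13
d₂ = -0.1304 − 0.2082 = -0.3386 ≈ -0.34
exp(−qT) = exp(−0.055·0.1667) = 0.9909;  exp(−rT) = exp(−0.007·0.1667) = 0.9988
N(−d₂) = N(0.34) = 0.6331;  N(−d₁) = N(0.13) = 0.5517
P = 500·0.9988·0.6331 − 480·0.9909·0.5517 = 316.1701 − 262.4062 = 53.7640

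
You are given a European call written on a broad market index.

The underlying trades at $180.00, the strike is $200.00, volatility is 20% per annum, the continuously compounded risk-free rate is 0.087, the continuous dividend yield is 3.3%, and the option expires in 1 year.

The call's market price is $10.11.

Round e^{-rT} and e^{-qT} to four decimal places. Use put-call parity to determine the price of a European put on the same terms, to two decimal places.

e^(−qT) = e^(−0.033·1) = 0.9675;  e^(−rT) = e^(−0.087·1) = 0.9167
Put-call parity: C − P = S·e^(−qT) − K·e^(−rT) = 180·0.9675 − 200·0.9167 = 174.1500 − 183.3400 = -9.1900
P = C − (C − P) = 10.11 − (-9.1900) = 19.3000

$19.30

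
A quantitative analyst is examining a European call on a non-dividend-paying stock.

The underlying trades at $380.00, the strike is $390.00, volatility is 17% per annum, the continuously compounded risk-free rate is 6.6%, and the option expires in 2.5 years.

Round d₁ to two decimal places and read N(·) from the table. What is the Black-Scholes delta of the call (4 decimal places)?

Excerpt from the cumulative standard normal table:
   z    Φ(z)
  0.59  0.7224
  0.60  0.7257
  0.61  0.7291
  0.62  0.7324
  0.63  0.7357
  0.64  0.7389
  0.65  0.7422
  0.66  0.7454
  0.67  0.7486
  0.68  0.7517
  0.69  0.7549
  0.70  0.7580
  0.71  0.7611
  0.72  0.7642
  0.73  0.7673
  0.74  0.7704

0.7422

T = 2.5;  σ√T = 0.2688
ln(S/K) + (r + σ²/2)T = ln(380/390) + (0.066 + 0.17²/2)·2.5 = -0.0260 + 0.2011 = 0.1751
d₁ = 0.1751 / 0.2688 = 0.6516 which rounds to 0.65
N(d₁) = N(0.65) = 0.7422
Δ_call = N(d₁) = 0.7422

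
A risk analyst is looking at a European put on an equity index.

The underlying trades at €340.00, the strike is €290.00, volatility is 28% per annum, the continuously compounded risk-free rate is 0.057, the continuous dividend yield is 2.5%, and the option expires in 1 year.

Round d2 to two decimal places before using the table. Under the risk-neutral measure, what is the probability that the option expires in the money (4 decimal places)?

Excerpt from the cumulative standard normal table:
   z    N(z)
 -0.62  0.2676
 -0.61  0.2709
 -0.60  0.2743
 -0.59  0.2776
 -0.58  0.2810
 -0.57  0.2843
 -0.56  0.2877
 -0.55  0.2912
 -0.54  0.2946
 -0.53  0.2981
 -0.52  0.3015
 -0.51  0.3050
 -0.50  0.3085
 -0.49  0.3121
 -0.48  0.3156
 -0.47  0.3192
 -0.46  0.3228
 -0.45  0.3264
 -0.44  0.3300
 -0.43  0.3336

σ√T = 0.28·√1 = 0.2800
d₁ = [ln(340/290) + (0.057 − 0.025 + 0.28²/2)·1] / 0.2800 = [0.1591 + 0.0712] / 0.2800 = 0.8224 ⇒ 0.82
d₂ = d₁ − σ√T = 0.8224 − 0.2800 = 0.5424 ⇒ 0.54
Risk-neutral Pr[S_T < K] = N(−d₂) = N(-0.54) = 0.2946

0.2946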